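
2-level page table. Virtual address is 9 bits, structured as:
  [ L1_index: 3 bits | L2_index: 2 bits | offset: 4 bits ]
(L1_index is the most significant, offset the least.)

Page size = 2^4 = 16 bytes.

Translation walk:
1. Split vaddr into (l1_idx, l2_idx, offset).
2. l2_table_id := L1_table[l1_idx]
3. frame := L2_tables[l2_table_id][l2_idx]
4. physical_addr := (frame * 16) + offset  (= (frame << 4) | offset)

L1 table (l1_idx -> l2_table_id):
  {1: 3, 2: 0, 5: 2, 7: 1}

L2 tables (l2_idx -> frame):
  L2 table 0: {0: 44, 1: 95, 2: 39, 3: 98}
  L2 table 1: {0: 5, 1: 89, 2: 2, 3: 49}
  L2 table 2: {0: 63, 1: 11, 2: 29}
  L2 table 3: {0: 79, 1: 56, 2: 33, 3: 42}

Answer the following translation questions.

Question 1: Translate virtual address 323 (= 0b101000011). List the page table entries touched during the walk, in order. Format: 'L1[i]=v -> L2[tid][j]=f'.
Answer: L1[5]=2 -> L2[2][0]=63

Derivation:
vaddr = 323 = 0b101000011
Split: l1_idx=5, l2_idx=0, offset=3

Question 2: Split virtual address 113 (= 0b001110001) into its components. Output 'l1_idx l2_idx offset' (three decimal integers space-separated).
Answer: 1 3 1

Derivation:
vaddr = 113 = 0b001110001
  top 3 bits -> l1_idx = 1
  next 2 bits -> l2_idx = 3
  bottom 4 bits -> offset = 1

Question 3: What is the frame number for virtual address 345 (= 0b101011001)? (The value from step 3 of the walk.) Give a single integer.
Answer: 11

Derivation:
vaddr = 345: l1_idx=5, l2_idx=1
L1[5] = 2; L2[2][1] = 11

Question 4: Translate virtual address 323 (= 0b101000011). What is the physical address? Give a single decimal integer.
Answer: 1011

Derivation:
vaddr = 323 = 0b101000011
Split: l1_idx=5, l2_idx=0, offset=3
L1[5] = 2
L2[2][0] = 63
paddr = 63 * 16 + 3 = 1011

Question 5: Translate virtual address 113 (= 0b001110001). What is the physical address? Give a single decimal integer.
vaddr = 113 = 0b001110001
Split: l1_idx=1, l2_idx=3, offset=1
L1[1] = 3
L2[3][3] = 42
paddr = 42 * 16 + 1 = 673

Answer: 673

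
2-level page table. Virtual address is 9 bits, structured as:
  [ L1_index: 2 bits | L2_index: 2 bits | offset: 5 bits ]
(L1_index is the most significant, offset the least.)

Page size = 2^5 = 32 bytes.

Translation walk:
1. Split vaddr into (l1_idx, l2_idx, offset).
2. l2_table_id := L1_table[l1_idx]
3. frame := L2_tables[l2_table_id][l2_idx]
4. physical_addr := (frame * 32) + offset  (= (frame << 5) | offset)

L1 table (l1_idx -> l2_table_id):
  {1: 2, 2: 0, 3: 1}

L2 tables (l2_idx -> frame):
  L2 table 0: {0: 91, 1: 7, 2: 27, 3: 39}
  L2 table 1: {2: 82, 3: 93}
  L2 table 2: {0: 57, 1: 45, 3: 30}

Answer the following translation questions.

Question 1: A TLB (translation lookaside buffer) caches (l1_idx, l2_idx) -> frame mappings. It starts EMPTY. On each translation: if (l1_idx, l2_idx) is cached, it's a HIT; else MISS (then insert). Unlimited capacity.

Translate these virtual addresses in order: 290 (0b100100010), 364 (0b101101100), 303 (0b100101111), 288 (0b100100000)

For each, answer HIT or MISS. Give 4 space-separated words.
vaddr=290: (2,1) not in TLB -> MISS, insert
vaddr=364: (2,3) not in TLB -> MISS, insert
vaddr=303: (2,1) in TLB -> HIT
vaddr=288: (2,1) in TLB -> HIT

Answer: MISS MISS HIT HIT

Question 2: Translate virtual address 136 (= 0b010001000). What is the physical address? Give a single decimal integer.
vaddr = 136 = 0b010001000
Split: l1_idx=1, l2_idx=0, offset=8
L1[1] = 2
L2[2][0] = 57
paddr = 57 * 32 + 8 = 1832

Answer: 1832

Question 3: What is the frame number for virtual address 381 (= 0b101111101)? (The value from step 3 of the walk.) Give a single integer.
vaddr = 381: l1_idx=2, l2_idx=3
L1[2] = 0; L2[0][3] = 39

Answer: 39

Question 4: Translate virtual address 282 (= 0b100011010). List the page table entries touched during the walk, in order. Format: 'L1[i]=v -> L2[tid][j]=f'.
Answer: L1[2]=0 -> L2[0][0]=91

Derivation:
vaddr = 282 = 0b100011010
Split: l1_idx=2, l2_idx=0, offset=26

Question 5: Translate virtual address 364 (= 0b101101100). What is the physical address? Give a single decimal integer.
vaddr = 364 = 0b101101100
Split: l1_idx=2, l2_idx=3, offset=12
L1[2] = 0
L2[0][3] = 39
paddr = 39 * 32 + 12 = 1260

Answer: 1260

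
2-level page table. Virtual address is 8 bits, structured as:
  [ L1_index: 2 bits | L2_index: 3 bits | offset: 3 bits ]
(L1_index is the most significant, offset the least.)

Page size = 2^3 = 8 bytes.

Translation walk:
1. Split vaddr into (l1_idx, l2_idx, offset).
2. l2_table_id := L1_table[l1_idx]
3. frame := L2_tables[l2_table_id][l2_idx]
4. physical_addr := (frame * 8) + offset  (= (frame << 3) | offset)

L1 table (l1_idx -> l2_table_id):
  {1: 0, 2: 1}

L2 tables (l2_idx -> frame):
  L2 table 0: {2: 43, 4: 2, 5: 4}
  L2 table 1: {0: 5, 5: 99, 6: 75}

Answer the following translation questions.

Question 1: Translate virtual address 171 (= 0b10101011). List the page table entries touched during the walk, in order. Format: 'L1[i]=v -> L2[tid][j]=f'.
vaddr = 171 = 0b10101011
Split: l1_idx=2, l2_idx=5, offset=3

Answer: L1[2]=1 -> L2[1][5]=99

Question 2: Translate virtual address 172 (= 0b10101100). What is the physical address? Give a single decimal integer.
Answer: 796

Derivation:
vaddr = 172 = 0b10101100
Split: l1_idx=2, l2_idx=5, offset=4
L1[2] = 1
L2[1][5] = 99
paddr = 99 * 8 + 4 = 796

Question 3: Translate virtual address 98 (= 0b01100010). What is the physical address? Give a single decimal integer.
vaddr = 98 = 0b01100010
Split: l1_idx=1, l2_idx=4, offset=2
L1[1] = 0
L2[0][4] = 2
paddr = 2 * 8 + 2 = 18

Answer: 18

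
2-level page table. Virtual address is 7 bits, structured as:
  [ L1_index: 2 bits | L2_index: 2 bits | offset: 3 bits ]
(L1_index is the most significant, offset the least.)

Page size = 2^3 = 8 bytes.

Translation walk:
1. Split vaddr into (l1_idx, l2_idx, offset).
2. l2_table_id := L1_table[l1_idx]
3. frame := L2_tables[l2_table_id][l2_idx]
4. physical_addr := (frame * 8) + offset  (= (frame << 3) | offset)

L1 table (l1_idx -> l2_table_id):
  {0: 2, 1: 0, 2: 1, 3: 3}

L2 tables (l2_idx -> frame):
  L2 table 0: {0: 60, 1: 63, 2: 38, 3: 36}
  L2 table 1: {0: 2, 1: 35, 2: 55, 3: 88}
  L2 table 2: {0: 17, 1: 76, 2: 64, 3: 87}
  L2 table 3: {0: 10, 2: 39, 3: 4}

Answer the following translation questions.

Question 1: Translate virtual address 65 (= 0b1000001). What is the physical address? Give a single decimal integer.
vaddr = 65 = 0b1000001
Split: l1_idx=2, l2_idx=0, offset=1
L1[2] = 1
L2[1][0] = 2
paddr = 2 * 8 + 1 = 17

Answer: 17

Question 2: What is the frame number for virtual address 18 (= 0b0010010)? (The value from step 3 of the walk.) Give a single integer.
vaddr = 18: l1_idx=0, l2_idx=2
L1[0] = 2; L2[2][2] = 64

Answer: 64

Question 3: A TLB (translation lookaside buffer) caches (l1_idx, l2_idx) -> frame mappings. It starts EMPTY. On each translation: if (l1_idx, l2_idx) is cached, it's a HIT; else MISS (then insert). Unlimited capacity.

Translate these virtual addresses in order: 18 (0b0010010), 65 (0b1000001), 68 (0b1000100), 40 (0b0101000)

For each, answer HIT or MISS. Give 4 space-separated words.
vaddr=18: (0,2) not in TLB -> MISS, insert
vaddr=65: (2,0) not in TLB -> MISS, insert
vaddr=68: (2,0) in TLB -> HIT
vaddr=40: (1,1) not in TLB -> MISS, insert

Answer: MISS MISS HIT MISS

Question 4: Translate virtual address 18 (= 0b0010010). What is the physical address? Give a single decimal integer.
vaddr = 18 = 0b0010010
Split: l1_idx=0, l2_idx=2, offset=2
L1[0] = 2
L2[2][2] = 64
paddr = 64 * 8 + 2 = 514

Answer: 514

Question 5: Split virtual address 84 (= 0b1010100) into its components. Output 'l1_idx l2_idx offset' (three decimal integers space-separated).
Answer: 2 2 4

Derivation:
vaddr = 84 = 0b1010100
  top 2 bits -> l1_idx = 2
  next 2 bits -> l2_idx = 2
  bottom 3 bits -> offset = 4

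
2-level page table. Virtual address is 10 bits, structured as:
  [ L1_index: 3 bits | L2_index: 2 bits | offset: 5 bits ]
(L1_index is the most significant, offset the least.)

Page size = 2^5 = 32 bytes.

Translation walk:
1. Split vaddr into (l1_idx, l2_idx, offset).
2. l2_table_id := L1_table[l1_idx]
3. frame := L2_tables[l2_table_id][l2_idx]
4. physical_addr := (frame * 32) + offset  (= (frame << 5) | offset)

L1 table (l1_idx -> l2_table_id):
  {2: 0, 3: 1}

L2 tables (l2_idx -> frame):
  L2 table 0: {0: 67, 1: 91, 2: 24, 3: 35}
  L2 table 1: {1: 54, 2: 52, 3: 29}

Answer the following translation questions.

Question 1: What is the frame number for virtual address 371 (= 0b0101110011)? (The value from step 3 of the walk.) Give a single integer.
vaddr = 371: l1_idx=2, l2_idx=3
L1[2] = 0; L2[0][3] = 35

Answer: 35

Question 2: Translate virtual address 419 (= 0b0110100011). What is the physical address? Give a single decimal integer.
vaddr = 419 = 0b0110100011
Split: l1_idx=3, l2_idx=1, offset=3
L1[3] = 1
L2[1][1] = 54
paddr = 54 * 32 + 3 = 1731

Answer: 1731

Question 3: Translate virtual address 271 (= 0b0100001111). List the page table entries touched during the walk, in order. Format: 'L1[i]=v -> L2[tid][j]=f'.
vaddr = 271 = 0b0100001111
Split: l1_idx=2, l2_idx=0, offset=15

Answer: L1[2]=0 -> L2[0][0]=67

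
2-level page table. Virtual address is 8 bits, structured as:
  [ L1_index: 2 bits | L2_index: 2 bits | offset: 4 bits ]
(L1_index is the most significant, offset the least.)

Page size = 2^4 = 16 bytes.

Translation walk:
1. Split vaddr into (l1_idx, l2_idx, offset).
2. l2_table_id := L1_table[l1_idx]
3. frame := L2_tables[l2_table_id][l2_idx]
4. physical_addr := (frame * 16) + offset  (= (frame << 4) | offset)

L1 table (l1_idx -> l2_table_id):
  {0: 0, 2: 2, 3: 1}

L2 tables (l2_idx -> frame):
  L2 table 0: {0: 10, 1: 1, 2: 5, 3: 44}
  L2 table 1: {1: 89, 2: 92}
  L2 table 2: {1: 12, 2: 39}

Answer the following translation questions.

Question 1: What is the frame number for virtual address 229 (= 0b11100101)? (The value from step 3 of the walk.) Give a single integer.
vaddr = 229: l1_idx=3, l2_idx=2
L1[3] = 1; L2[1][2] = 92

Answer: 92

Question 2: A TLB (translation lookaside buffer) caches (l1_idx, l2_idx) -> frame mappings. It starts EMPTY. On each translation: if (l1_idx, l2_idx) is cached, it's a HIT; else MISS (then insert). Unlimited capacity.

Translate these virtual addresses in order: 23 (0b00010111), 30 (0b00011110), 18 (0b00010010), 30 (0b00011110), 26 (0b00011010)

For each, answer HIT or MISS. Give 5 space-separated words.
vaddr=23: (0,1) not in TLB -> MISS, insert
vaddr=30: (0,1) in TLB -> HIT
vaddr=18: (0,1) in TLB -> HIT
vaddr=30: (0,1) in TLB -> HIT
vaddr=26: (0,1) in TLB -> HIT

Answer: MISS HIT HIT HIT HIT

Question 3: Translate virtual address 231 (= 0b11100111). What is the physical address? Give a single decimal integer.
Answer: 1479

Derivation:
vaddr = 231 = 0b11100111
Split: l1_idx=3, l2_idx=2, offset=7
L1[3] = 1
L2[1][2] = 92
paddr = 92 * 16 + 7 = 1479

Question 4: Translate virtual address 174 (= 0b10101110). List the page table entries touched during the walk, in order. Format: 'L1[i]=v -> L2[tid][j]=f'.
Answer: L1[2]=2 -> L2[2][2]=39

Derivation:
vaddr = 174 = 0b10101110
Split: l1_idx=2, l2_idx=2, offset=14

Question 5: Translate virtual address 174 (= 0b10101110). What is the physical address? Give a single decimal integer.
Answer: 638

Derivation:
vaddr = 174 = 0b10101110
Split: l1_idx=2, l2_idx=2, offset=14
L1[2] = 2
L2[2][2] = 39
paddr = 39 * 16 + 14 = 638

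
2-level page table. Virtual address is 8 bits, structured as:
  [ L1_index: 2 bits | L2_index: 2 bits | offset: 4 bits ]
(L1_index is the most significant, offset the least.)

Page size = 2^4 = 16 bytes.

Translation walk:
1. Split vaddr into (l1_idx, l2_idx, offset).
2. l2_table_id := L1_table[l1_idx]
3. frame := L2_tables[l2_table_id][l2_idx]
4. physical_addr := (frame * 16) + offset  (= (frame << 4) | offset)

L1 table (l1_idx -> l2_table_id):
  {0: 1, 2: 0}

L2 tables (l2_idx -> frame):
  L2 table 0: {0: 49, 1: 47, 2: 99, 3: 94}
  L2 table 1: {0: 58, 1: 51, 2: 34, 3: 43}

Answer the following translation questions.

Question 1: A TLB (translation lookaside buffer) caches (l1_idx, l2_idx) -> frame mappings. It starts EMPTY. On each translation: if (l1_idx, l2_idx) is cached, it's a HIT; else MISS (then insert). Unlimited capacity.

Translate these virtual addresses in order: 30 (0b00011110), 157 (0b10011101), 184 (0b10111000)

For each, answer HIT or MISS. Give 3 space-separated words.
Answer: MISS MISS MISS

Derivation:
vaddr=30: (0,1) not in TLB -> MISS, insert
vaddr=157: (2,1) not in TLB -> MISS, insert
vaddr=184: (2,3) not in TLB -> MISS, insert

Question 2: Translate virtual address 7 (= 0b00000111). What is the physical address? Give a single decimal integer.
Answer: 935

Derivation:
vaddr = 7 = 0b00000111
Split: l1_idx=0, l2_idx=0, offset=7
L1[0] = 1
L2[1][0] = 58
paddr = 58 * 16 + 7 = 935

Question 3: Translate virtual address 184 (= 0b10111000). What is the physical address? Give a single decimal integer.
vaddr = 184 = 0b10111000
Split: l1_idx=2, l2_idx=3, offset=8
L1[2] = 0
L2[0][3] = 94
paddr = 94 * 16 + 8 = 1512

Answer: 1512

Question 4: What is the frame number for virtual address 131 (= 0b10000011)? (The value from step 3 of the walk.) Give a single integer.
vaddr = 131: l1_idx=2, l2_idx=0
L1[2] = 0; L2[0][0] = 49

Answer: 49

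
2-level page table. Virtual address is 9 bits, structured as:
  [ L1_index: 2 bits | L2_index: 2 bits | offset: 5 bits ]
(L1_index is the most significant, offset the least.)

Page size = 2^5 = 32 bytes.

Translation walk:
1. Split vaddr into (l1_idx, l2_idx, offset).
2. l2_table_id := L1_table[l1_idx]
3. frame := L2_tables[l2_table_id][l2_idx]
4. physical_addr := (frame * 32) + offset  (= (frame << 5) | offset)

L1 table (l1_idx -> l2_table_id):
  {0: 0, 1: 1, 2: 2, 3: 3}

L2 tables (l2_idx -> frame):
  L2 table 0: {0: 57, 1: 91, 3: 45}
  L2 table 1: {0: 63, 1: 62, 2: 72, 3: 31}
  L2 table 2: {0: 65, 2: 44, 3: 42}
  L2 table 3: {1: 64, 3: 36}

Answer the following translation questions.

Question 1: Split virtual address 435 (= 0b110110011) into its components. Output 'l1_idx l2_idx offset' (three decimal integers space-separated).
vaddr = 435 = 0b110110011
  top 2 bits -> l1_idx = 3
  next 2 bits -> l2_idx = 1
  bottom 5 bits -> offset = 19

Answer: 3 1 19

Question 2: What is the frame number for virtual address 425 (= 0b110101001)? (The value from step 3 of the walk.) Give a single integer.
vaddr = 425: l1_idx=3, l2_idx=1
L1[3] = 3; L2[3][1] = 64

Answer: 64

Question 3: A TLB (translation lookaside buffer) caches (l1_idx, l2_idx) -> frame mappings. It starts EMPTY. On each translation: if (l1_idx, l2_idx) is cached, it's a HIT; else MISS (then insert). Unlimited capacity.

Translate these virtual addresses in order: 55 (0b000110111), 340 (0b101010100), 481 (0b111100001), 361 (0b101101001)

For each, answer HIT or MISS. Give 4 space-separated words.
vaddr=55: (0,1) not in TLB -> MISS, insert
vaddr=340: (2,2) not in TLB -> MISS, insert
vaddr=481: (3,3) not in TLB -> MISS, insert
vaddr=361: (2,3) not in TLB -> MISS, insert

Answer: MISS MISS MISS MISS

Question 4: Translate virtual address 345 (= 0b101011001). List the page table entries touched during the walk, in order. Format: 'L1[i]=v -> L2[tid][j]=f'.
vaddr = 345 = 0b101011001
Split: l1_idx=2, l2_idx=2, offset=25

Answer: L1[2]=2 -> L2[2][2]=44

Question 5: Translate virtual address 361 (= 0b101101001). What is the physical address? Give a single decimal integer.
vaddr = 361 = 0b101101001
Split: l1_idx=2, l2_idx=3, offset=9
L1[2] = 2
L2[2][3] = 42
paddr = 42 * 32 + 9 = 1353

Answer: 1353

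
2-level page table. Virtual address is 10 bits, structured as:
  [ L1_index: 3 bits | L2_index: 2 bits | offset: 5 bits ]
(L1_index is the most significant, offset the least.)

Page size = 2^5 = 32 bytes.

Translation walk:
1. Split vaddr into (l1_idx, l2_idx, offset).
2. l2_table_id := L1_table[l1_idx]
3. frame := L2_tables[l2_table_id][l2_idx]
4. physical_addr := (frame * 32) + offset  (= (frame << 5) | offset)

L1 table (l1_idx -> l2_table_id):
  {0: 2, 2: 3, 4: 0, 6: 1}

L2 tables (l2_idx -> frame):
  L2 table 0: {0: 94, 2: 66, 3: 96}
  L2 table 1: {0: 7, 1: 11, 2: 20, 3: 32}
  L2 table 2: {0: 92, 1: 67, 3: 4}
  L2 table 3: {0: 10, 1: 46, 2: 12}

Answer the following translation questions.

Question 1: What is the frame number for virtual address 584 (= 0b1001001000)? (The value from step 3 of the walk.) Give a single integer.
vaddr = 584: l1_idx=4, l2_idx=2
L1[4] = 0; L2[0][2] = 66

Answer: 66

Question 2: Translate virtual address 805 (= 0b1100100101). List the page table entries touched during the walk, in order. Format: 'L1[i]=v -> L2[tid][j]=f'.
Answer: L1[6]=1 -> L2[1][1]=11

Derivation:
vaddr = 805 = 0b1100100101
Split: l1_idx=6, l2_idx=1, offset=5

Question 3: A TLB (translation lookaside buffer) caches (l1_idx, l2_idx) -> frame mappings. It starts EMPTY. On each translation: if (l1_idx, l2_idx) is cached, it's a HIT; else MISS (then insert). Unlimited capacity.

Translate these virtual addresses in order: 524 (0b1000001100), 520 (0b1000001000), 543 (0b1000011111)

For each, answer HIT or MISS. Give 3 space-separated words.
vaddr=524: (4,0) not in TLB -> MISS, insert
vaddr=520: (4,0) in TLB -> HIT
vaddr=543: (4,0) in TLB -> HIT

Answer: MISS HIT HIT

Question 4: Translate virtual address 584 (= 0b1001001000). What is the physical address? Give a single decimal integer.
Answer: 2120

Derivation:
vaddr = 584 = 0b1001001000
Split: l1_idx=4, l2_idx=2, offset=8
L1[4] = 0
L2[0][2] = 66
paddr = 66 * 32 + 8 = 2120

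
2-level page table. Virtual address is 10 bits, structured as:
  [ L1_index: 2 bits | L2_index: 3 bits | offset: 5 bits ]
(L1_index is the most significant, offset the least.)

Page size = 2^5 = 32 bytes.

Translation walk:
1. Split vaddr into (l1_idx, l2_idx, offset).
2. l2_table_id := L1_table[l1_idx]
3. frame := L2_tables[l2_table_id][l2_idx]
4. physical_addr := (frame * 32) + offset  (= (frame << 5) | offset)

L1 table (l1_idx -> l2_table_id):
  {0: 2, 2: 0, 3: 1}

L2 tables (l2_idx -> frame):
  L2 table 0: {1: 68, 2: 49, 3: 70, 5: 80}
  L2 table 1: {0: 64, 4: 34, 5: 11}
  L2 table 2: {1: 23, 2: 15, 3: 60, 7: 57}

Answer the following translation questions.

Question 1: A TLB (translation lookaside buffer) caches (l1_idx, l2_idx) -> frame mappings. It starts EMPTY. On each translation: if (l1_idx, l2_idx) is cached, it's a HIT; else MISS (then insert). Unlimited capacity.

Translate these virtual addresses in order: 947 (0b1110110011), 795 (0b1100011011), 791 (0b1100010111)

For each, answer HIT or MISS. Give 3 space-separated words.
Answer: MISS MISS HIT

Derivation:
vaddr=947: (3,5) not in TLB -> MISS, insert
vaddr=795: (3,0) not in TLB -> MISS, insert
vaddr=791: (3,0) in TLB -> HIT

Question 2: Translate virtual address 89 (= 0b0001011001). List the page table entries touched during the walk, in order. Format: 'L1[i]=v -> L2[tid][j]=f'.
vaddr = 89 = 0b0001011001
Split: l1_idx=0, l2_idx=2, offset=25

Answer: L1[0]=2 -> L2[2][2]=15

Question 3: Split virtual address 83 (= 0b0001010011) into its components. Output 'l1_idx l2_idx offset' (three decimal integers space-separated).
vaddr = 83 = 0b0001010011
  top 2 bits -> l1_idx = 0
  next 3 bits -> l2_idx = 2
  bottom 5 bits -> offset = 19

Answer: 0 2 19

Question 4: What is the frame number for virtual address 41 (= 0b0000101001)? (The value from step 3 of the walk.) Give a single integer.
Answer: 23

Derivation:
vaddr = 41: l1_idx=0, l2_idx=1
L1[0] = 2; L2[2][1] = 23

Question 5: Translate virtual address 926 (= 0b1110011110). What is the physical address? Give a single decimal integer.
vaddr = 926 = 0b1110011110
Split: l1_idx=3, l2_idx=4, offset=30
L1[3] = 1
L2[1][4] = 34
paddr = 34 * 32 + 30 = 1118

Answer: 1118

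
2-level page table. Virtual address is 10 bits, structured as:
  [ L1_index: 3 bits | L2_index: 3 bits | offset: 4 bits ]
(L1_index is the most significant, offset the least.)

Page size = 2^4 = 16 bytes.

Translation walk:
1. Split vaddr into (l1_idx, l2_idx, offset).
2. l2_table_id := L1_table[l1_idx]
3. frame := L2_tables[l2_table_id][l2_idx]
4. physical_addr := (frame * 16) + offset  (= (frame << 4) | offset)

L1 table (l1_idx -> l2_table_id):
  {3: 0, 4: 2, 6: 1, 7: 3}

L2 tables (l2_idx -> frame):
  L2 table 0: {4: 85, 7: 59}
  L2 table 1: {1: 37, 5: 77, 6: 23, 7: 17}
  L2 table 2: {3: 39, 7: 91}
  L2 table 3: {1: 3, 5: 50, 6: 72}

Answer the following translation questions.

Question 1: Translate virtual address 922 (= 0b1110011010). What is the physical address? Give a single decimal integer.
Answer: 58

Derivation:
vaddr = 922 = 0b1110011010
Split: l1_idx=7, l2_idx=1, offset=10
L1[7] = 3
L2[3][1] = 3
paddr = 3 * 16 + 10 = 58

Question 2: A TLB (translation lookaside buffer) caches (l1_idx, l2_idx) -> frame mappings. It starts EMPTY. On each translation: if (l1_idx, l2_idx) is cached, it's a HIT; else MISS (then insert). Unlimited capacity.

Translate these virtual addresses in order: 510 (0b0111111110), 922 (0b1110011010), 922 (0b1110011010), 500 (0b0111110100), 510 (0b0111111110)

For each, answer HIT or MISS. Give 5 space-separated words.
vaddr=510: (3,7) not in TLB -> MISS, insert
vaddr=922: (7,1) not in TLB -> MISS, insert
vaddr=922: (7,1) in TLB -> HIT
vaddr=500: (3,7) in TLB -> HIT
vaddr=510: (3,7) in TLB -> HIT

Answer: MISS MISS HIT HIT HIT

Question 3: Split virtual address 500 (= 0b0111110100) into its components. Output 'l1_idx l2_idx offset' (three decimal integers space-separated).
vaddr = 500 = 0b0111110100
  top 3 bits -> l1_idx = 3
  next 3 bits -> l2_idx = 7
  bottom 4 bits -> offset = 4

Answer: 3 7 4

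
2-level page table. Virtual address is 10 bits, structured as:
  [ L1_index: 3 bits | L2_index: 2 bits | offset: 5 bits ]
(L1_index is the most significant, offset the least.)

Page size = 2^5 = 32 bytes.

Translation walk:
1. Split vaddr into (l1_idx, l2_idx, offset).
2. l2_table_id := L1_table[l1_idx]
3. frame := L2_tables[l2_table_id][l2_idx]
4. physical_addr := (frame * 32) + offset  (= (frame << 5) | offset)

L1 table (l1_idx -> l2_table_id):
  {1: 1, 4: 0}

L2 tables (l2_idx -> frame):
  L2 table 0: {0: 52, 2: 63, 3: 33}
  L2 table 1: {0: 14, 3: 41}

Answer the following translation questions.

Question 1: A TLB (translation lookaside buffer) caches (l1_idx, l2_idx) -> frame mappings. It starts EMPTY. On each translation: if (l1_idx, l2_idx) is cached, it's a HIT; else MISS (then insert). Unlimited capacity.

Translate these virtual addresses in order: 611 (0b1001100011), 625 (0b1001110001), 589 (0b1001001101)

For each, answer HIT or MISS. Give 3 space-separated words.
Answer: MISS HIT MISS

Derivation:
vaddr=611: (4,3) not in TLB -> MISS, insert
vaddr=625: (4,3) in TLB -> HIT
vaddr=589: (4,2) not in TLB -> MISS, insert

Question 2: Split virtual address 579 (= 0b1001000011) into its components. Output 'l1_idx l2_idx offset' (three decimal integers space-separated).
vaddr = 579 = 0b1001000011
  top 3 bits -> l1_idx = 4
  next 2 bits -> l2_idx = 2
  bottom 5 bits -> offset = 3

Answer: 4 2 3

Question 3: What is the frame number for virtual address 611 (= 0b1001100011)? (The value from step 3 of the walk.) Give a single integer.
Answer: 33

Derivation:
vaddr = 611: l1_idx=4, l2_idx=3
L1[4] = 0; L2[0][3] = 33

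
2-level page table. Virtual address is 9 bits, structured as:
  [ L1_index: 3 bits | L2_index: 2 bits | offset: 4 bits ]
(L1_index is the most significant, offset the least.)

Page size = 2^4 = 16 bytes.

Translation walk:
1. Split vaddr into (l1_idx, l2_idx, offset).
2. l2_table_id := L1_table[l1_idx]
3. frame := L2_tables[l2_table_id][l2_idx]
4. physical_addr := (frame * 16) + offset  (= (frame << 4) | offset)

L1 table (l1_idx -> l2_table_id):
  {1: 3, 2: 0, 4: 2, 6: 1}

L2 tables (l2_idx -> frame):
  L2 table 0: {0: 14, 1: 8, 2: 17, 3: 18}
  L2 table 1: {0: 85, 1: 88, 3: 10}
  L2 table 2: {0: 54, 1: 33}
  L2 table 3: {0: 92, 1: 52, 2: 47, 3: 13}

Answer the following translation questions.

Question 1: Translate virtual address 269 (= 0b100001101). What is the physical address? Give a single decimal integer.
vaddr = 269 = 0b100001101
Split: l1_idx=4, l2_idx=0, offset=13
L1[4] = 2
L2[2][0] = 54
paddr = 54 * 16 + 13 = 877

Answer: 877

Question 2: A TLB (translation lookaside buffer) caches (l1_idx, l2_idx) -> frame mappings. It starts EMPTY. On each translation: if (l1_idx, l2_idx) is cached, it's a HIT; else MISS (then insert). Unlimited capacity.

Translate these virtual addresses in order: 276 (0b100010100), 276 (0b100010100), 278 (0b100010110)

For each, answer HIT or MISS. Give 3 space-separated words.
Answer: MISS HIT HIT

Derivation:
vaddr=276: (4,1) not in TLB -> MISS, insert
vaddr=276: (4,1) in TLB -> HIT
vaddr=278: (4,1) in TLB -> HIT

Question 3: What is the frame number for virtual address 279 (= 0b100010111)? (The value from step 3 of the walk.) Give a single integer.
vaddr = 279: l1_idx=4, l2_idx=1
L1[4] = 2; L2[2][1] = 33

Answer: 33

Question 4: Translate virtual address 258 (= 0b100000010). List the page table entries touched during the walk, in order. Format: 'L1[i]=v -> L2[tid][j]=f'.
Answer: L1[4]=2 -> L2[2][0]=54

Derivation:
vaddr = 258 = 0b100000010
Split: l1_idx=4, l2_idx=0, offset=2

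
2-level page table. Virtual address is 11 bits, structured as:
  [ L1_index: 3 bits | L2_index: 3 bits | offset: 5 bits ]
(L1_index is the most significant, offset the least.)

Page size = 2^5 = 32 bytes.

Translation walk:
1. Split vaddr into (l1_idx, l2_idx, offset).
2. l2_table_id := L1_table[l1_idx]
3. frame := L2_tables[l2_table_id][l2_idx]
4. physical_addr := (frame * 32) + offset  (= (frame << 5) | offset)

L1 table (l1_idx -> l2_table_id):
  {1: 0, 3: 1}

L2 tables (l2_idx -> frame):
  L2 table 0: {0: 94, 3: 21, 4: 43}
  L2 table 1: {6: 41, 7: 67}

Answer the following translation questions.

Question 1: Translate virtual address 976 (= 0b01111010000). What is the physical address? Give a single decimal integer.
vaddr = 976 = 0b01111010000
Split: l1_idx=3, l2_idx=6, offset=16
L1[3] = 1
L2[1][6] = 41
paddr = 41 * 32 + 16 = 1328

Answer: 1328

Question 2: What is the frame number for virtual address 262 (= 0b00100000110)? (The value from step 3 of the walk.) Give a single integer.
vaddr = 262: l1_idx=1, l2_idx=0
L1[1] = 0; L2[0][0] = 94

Answer: 94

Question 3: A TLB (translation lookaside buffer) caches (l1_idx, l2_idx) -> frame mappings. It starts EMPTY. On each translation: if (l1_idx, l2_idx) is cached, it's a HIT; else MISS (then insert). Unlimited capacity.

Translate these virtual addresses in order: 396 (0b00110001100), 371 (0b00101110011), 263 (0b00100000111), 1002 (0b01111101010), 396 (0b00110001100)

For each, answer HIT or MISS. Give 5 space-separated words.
vaddr=396: (1,4) not in TLB -> MISS, insert
vaddr=371: (1,3) not in TLB -> MISS, insert
vaddr=263: (1,0) not in TLB -> MISS, insert
vaddr=1002: (3,7) not in TLB -> MISS, insert
vaddr=396: (1,4) in TLB -> HIT

Answer: MISS MISS MISS MISS HIT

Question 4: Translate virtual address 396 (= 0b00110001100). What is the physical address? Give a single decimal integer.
vaddr = 396 = 0b00110001100
Split: l1_idx=1, l2_idx=4, offset=12
L1[1] = 0
L2[0][4] = 43
paddr = 43 * 32 + 12 = 1388

Answer: 1388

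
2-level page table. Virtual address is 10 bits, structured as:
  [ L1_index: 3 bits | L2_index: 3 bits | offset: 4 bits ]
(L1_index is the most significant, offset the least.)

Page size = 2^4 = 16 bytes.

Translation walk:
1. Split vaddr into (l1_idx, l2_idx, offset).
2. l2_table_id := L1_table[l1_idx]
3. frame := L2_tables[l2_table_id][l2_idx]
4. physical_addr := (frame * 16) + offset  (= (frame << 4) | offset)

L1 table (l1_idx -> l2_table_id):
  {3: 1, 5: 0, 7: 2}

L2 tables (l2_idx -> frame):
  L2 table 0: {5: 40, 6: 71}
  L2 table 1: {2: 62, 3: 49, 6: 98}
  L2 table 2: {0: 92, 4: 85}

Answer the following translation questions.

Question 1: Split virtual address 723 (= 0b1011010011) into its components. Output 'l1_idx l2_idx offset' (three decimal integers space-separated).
Answer: 5 5 3

Derivation:
vaddr = 723 = 0b1011010011
  top 3 bits -> l1_idx = 5
  next 3 bits -> l2_idx = 5
  bottom 4 bits -> offset = 3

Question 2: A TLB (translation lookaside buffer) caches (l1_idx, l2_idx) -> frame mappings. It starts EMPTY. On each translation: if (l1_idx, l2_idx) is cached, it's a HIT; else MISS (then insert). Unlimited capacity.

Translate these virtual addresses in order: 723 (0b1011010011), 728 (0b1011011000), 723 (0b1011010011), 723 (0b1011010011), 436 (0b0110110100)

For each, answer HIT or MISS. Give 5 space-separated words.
vaddr=723: (5,5) not in TLB -> MISS, insert
vaddr=728: (5,5) in TLB -> HIT
vaddr=723: (5,5) in TLB -> HIT
vaddr=723: (5,5) in TLB -> HIT
vaddr=436: (3,3) not in TLB -> MISS, insert

Answer: MISS HIT HIT HIT MISS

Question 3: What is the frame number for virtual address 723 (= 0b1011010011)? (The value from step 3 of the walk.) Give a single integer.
Answer: 40

Derivation:
vaddr = 723: l1_idx=5, l2_idx=5
L1[5] = 0; L2[0][5] = 40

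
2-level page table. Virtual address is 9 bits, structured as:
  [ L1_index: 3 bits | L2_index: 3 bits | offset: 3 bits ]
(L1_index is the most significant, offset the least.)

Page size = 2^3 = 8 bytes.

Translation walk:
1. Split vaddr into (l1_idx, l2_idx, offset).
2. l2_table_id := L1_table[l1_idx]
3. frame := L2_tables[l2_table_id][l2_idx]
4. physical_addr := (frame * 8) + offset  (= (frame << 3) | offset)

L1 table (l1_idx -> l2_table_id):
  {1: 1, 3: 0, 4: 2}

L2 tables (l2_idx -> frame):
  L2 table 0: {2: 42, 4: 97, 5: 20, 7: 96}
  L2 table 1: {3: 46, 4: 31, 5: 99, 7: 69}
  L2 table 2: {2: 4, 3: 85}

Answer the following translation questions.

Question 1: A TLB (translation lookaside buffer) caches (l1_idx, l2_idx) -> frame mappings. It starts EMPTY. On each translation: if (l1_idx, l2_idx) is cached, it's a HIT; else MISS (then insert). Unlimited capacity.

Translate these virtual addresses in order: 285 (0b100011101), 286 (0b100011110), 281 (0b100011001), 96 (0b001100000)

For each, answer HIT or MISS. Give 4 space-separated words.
Answer: MISS HIT HIT MISS

Derivation:
vaddr=285: (4,3) not in TLB -> MISS, insert
vaddr=286: (4,3) in TLB -> HIT
vaddr=281: (4,3) in TLB -> HIT
vaddr=96: (1,4) not in TLB -> MISS, insert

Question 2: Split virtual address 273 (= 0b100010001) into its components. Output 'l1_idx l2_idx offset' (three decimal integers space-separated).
Answer: 4 2 1

Derivation:
vaddr = 273 = 0b100010001
  top 3 bits -> l1_idx = 4
  next 3 bits -> l2_idx = 2
  bottom 3 bits -> offset = 1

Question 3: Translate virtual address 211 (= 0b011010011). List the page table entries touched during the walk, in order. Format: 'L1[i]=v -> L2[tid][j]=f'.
Answer: L1[3]=0 -> L2[0][2]=42

Derivation:
vaddr = 211 = 0b011010011
Split: l1_idx=3, l2_idx=2, offset=3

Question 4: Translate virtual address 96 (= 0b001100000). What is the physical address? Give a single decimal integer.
Answer: 248

Derivation:
vaddr = 96 = 0b001100000
Split: l1_idx=1, l2_idx=4, offset=0
L1[1] = 1
L2[1][4] = 31
paddr = 31 * 8 + 0 = 248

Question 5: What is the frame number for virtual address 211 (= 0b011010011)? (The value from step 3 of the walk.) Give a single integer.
Answer: 42

Derivation:
vaddr = 211: l1_idx=3, l2_idx=2
L1[3] = 0; L2[0][2] = 42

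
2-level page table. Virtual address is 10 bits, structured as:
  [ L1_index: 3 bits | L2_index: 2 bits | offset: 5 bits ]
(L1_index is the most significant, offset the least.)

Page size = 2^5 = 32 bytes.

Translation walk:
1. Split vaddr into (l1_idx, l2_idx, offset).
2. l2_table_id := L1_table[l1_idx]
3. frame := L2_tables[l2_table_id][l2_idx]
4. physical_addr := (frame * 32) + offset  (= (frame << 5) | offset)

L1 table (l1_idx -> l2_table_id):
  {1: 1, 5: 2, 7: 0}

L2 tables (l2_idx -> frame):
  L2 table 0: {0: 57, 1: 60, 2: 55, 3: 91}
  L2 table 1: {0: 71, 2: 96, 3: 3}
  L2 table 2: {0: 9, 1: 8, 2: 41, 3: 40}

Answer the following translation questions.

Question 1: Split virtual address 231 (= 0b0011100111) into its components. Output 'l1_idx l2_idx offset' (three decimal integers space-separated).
Answer: 1 3 7

Derivation:
vaddr = 231 = 0b0011100111
  top 3 bits -> l1_idx = 1
  next 2 bits -> l2_idx = 3
  bottom 5 bits -> offset = 7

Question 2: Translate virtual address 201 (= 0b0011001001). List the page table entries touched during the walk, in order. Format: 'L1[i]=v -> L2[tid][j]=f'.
Answer: L1[1]=1 -> L2[1][2]=96

Derivation:
vaddr = 201 = 0b0011001001
Split: l1_idx=1, l2_idx=2, offset=9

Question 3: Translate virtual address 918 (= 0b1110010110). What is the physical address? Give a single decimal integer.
Answer: 1846

Derivation:
vaddr = 918 = 0b1110010110
Split: l1_idx=7, l2_idx=0, offset=22
L1[7] = 0
L2[0][0] = 57
paddr = 57 * 32 + 22 = 1846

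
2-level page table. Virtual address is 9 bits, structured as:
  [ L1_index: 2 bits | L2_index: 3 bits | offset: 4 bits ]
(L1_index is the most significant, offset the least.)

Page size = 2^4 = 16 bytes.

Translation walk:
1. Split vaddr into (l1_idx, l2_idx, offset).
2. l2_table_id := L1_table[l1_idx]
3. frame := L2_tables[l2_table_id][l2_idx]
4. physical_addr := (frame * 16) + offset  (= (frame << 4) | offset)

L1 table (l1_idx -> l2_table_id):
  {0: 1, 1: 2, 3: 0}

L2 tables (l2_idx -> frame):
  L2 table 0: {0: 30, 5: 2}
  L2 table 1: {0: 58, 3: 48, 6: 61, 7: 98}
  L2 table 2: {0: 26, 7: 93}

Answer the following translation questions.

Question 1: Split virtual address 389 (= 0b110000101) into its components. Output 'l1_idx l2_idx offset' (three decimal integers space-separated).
Answer: 3 0 5

Derivation:
vaddr = 389 = 0b110000101
  top 2 bits -> l1_idx = 3
  next 3 bits -> l2_idx = 0
  bottom 4 bits -> offset = 5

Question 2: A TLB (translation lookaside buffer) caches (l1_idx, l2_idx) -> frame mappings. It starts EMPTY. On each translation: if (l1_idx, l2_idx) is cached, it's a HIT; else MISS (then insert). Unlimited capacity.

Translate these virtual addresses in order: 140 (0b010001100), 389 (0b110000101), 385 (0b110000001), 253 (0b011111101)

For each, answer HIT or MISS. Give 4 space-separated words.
Answer: MISS MISS HIT MISS

Derivation:
vaddr=140: (1,0) not in TLB -> MISS, insert
vaddr=389: (3,0) not in TLB -> MISS, insert
vaddr=385: (3,0) in TLB -> HIT
vaddr=253: (1,7) not in TLB -> MISS, insert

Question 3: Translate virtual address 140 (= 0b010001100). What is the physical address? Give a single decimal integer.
vaddr = 140 = 0b010001100
Split: l1_idx=1, l2_idx=0, offset=12
L1[1] = 2
L2[2][0] = 26
paddr = 26 * 16 + 12 = 428

Answer: 428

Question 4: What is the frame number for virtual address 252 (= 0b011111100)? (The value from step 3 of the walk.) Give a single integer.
vaddr = 252: l1_idx=1, l2_idx=7
L1[1] = 2; L2[2][7] = 93

Answer: 93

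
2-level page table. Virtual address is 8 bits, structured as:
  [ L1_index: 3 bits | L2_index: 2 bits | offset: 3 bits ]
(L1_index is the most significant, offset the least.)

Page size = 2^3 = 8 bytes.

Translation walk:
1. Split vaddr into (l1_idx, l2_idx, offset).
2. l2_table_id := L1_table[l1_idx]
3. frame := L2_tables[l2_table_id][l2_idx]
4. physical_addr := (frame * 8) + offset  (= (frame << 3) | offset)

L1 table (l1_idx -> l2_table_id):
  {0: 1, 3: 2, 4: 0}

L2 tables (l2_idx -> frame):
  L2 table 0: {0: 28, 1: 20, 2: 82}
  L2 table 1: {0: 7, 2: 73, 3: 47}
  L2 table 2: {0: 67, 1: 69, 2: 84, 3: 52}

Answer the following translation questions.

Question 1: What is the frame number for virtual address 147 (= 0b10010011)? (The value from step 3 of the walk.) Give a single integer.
Answer: 82

Derivation:
vaddr = 147: l1_idx=4, l2_idx=2
L1[4] = 0; L2[0][2] = 82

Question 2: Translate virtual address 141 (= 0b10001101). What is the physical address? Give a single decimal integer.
vaddr = 141 = 0b10001101
Split: l1_idx=4, l2_idx=1, offset=5
L1[4] = 0
L2[0][1] = 20
paddr = 20 * 8 + 5 = 165

Answer: 165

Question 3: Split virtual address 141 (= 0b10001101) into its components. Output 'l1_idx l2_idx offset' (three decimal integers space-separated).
Answer: 4 1 5

Derivation:
vaddr = 141 = 0b10001101
  top 3 bits -> l1_idx = 4
  next 2 bits -> l2_idx = 1
  bottom 3 bits -> offset = 5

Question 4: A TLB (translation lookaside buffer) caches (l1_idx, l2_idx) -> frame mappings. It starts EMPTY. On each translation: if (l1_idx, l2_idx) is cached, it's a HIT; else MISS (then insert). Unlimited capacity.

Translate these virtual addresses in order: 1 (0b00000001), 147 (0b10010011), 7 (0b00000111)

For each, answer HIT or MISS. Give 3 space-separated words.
vaddr=1: (0,0) not in TLB -> MISS, insert
vaddr=147: (4,2) not in TLB -> MISS, insert
vaddr=7: (0,0) in TLB -> HIT

Answer: MISS MISS HIT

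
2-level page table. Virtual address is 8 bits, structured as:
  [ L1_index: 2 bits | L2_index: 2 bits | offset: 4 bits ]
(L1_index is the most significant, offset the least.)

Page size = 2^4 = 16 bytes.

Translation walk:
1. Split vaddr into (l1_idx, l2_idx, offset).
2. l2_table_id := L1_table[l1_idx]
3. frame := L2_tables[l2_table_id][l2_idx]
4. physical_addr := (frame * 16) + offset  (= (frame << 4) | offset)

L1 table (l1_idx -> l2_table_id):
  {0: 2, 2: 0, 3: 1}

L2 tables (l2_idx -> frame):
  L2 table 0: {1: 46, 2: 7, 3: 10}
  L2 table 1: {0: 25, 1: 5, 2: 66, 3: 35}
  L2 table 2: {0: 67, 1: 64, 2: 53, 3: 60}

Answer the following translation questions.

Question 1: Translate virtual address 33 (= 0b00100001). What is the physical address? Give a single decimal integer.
Answer: 849

Derivation:
vaddr = 33 = 0b00100001
Split: l1_idx=0, l2_idx=2, offset=1
L1[0] = 2
L2[2][2] = 53
paddr = 53 * 16 + 1 = 849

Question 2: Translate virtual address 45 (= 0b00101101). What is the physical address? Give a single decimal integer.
Answer: 861

Derivation:
vaddr = 45 = 0b00101101
Split: l1_idx=0, l2_idx=2, offset=13
L1[0] = 2
L2[2][2] = 53
paddr = 53 * 16 + 13 = 861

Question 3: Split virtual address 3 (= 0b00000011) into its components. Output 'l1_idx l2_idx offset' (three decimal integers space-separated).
vaddr = 3 = 0b00000011
  top 2 bits -> l1_idx = 0
  next 2 bits -> l2_idx = 0
  bottom 4 bits -> offset = 3

Answer: 0 0 3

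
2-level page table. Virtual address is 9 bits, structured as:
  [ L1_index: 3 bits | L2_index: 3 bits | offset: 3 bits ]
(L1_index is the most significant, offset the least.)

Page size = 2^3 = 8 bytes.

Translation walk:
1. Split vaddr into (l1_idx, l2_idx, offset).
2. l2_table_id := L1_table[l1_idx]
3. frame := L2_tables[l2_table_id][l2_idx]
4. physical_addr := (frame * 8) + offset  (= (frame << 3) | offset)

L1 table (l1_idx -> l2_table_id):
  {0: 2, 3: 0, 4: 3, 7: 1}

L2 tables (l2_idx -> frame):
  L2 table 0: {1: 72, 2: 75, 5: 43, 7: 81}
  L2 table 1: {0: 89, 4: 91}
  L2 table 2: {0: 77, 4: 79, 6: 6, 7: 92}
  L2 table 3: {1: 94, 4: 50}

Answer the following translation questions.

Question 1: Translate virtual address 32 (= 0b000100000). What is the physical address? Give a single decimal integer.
vaddr = 32 = 0b000100000
Split: l1_idx=0, l2_idx=4, offset=0
L1[0] = 2
L2[2][4] = 79
paddr = 79 * 8 + 0 = 632

Answer: 632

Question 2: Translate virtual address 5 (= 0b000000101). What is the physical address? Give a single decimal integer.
Answer: 621

Derivation:
vaddr = 5 = 0b000000101
Split: l1_idx=0, l2_idx=0, offset=5
L1[0] = 2
L2[2][0] = 77
paddr = 77 * 8 + 5 = 621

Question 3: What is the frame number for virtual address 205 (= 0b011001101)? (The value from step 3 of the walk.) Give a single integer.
Answer: 72

Derivation:
vaddr = 205: l1_idx=3, l2_idx=1
L1[3] = 0; L2[0][1] = 72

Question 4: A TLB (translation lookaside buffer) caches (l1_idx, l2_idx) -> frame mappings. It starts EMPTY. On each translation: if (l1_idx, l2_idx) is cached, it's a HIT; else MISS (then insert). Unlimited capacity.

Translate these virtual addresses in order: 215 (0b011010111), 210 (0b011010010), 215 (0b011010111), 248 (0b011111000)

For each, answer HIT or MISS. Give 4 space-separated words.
Answer: MISS HIT HIT MISS

Derivation:
vaddr=215: (3,2) not in TLB -> MISS, insert
vaddr=210: (3,2) in TLB -> HIT
vaddr=215: (3,2) in TLB -> HIT
vaddr=248: (3,7) not in TLB -> MISS, insert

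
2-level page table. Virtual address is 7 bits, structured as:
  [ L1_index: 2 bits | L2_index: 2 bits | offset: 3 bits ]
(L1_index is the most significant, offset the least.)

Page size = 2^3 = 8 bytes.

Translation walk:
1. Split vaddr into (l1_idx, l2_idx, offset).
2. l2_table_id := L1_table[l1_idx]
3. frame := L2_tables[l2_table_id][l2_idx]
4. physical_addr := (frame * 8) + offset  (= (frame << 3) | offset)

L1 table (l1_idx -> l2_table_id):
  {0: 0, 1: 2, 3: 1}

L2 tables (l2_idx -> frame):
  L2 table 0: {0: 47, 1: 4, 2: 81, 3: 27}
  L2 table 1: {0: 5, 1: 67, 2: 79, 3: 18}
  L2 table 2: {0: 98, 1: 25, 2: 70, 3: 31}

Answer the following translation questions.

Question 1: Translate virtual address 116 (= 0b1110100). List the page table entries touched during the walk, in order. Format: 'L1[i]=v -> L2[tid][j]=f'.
vaddr = 116 = 0b1110100
Split: l1_idx=3, l2_idx=2, offset=4

Answer: L1[3]=1 -> L2[1][2]=79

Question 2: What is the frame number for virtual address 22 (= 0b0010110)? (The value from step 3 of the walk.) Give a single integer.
vaddr = 22: l1_idx=0, l2_idx=2
L1[0] = 0; L2[0][2] = 81

Answer: 81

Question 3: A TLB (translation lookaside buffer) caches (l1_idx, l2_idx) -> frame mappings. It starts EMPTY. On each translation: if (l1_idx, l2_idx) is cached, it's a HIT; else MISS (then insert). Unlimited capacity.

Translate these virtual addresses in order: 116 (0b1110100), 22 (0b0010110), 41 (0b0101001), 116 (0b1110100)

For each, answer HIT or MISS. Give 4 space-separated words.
vaddr=116: (3,2) not in TLB -> MISS, insert
vaddr=22: (0,2) not in TLB -> MISS, insert
vaddr=41: (1,1) not in TLB -> MISS, insert
vaddr=116: (3,2) in TLB -> HIT

Answer: MISS MISS MISS HIT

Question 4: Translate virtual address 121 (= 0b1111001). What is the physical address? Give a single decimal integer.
vaddr = 121 = 0b1111001
Split: l1_idx=3, l2_idx=3, offset=1
L1[3] = 1
L2[1][3] = 18
paddr = 18 * 8 + 1 = 145

Answer: 145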